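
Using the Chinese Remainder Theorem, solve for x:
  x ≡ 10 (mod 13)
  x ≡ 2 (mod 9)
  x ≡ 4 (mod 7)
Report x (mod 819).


Moduli 13, 9, 7 are pairwise coprime; by CRT there is a unique solution modulo M = 13 · 9 · 7 = 819.
Solve pairwise, accumulating the modulus:
  Start with x ≡ 10 (mod 13).
  Combine with x ≡ 2 (mod 9): since gcd(13, 9) = 1, we get a unique residue mod 117.
    Write x = 10 + 13·t and substitute into x ≡ 2 (mod 9): 13·t ≡ 2 − 10 = -8 (mod 9).
    Reduce coefficients mod 9: 4·t ≡ 1 (mod 9).
    The inverse of 4 mod 9 is 7 (since 4·7 = 28 = 3·9 + 1), so t ≡ 7·1 = 7 ≡ 7 (mod 9).
    Then x = 10 + 13·7 = 101, valid modulo lcm(13, 9) = 117: x ≡ 101 (mod 117).
  Combine with x ≡ 4 (mod 7): since gcd(117, 7) = 1, we get a unique residue mod 819.
    Write x = 101 + 117·t and substitute into x ≡ 4 (mod 7): 117·t ≡ 4 − 101 = -97 (mod 7).
    Reduce coefficients mod 7: 5·t ≡ 1 (mod 7).
    The inverse of 5 mod 7 is 3 (since 5·3 = 15 = 2·7 + 1), so t ≡ 3·1 = 3 ≡ 3 (mod 7).
    Then x = 101 + 117·3 = 452, valid modulo lcm(117, 7) = 819: x ≡ 452 (mod 819).
Verify: 452 mod 13 = 10 ✓, 452 mod 9 = 2 ✓, 452 mod 7 = 4 ✓.

x ≡ 452 (mod 819).


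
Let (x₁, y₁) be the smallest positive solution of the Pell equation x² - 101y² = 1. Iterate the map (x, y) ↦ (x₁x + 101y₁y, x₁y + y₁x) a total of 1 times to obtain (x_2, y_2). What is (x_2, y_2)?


Step 1: Find the fundamental solution (x₁, y₁) of x² - 101y² = 1.
  Expand √101 as a continued fraction. a₀ = ⌊√101⌋ = 10; iterate m_{k+1} = d_k·a_k − m_k, d_{k+1} = (101 − m_{k+1}²)/d_k, a_{k+1} = ⌊(a₀ + m_{k+1})/d_{k+1}⌋ (starting m₀ = 0, d₀ = 1), with convergents p_k = a_k·p_{k-1} + p_{k-2}, q_k = a_k·q_{k-1} + q_{k-2} (p₋₁ = 1, q₋₁ = 0):
  k = 0: a₀ = 10; p₀/q₀ = 10/1; p₀² − 101·q₀² = 100 − 101 = -1.
  k = 1: m = 10, d = 1, a = ⌊(10 + 10)/1⌋ = 20; p/q = (20·10 + 1)/(20·1 + 0) = 201/20; p² − 101·q² = 40401 − 40400 = 1.
  The first convergent with p² − 101·q² = 1 gives the fundamental solution (x₁, y₁) = (201, 20).
Step 2: Apply the recurrence (x_{n+1}, y_{n+1}) = (x₁x_n + 101y₁y_n, x₁y_n + y₁x_n) repeatedly.
  From (x_1, y_1) = (201, 20): x_2 = 201·201 + 101·20·20 = 80801; y_2 = 201·20 + 20·201 = 8040.
Step 3: Verify x_2² - 101·y_2² = 6528801601 - 6528801600 = 1 (should be 1). ✓

(x_1, y_1) = (201, 20); (x_2, y_2) = (80801, 8040).


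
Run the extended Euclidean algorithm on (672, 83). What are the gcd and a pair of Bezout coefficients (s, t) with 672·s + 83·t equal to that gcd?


Euclidean algorithm on (672, 83) — divide until remainder is 0:
  672 = 8 · 83 + 8
  83 = 10 · 8 + 3
  8 = 2 · 3 + 2
  3 = 1 · 2 + 1
  2 = 2 · 1 + 0
gcd(672, 83) = 1.
Track Bezout coefficients alongside the remainders: start with r₀ = 672 = a·1 + b·0 (s = 1, t = 0) and r₁ = 83 = a·0 + b·1 (s = 0, t = 1); each new remainder r_{k+1} = r_{k-1} − q_k·r_k inherits s_{k+1} = s_{k-1} − q_k·s_k, t_{k+1} = t_{k-1} − q_k·t_k, so r_k = a·s_k + b·t_k at every step:
  q = 8: r = 8, s = 1 − 8·0 = 1, t = 0 − 8·1 = -8  (check: 672·1 + 83·(-8) = 8)
  q = 10: r = 3, s = 0 − 10·1 = -10, t = 1 − 10·(-8) = 81  (check: 672·(-10) + 83·81 = 3)
  q = 2: r = 2, s = 1 − 2·(-10) = 21, t = -8 − 2·81 = -170  (check: 672·21 + 83·(-170) = 2)
  q = 1: r = 1, s = -10 − 1·21 = -31, t = 81 − 1·(-170) = 251  (check: 672·(-31) + 83·251 = 1)
The row with r = 1 (the gcd) gives the Bezout coefficients s = -31, t = 251.
Result: 672 · (-31) + 83 · (251) = 1.

gcd(672, 83) = 1; s = -31, t = 251 (check: 672·(-31) + 83·251 = 1).


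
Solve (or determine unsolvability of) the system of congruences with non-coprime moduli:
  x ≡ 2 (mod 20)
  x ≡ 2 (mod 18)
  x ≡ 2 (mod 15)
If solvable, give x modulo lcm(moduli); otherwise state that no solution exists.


Moduli 20, 18, 15 are not pairwise coprime, so CRT works modulo lcm(m_i) when all pairwise compatibility conditions hold.
Pairwise compatibility: gcd(m_i, m_j) must divide a_i - a_j for every pair.
Merge one congruence at a time:
  Start: x ≡ 2 (mod 20).
  Combine with x ≡ 2 (mod 18): gcd(20, 18) = 2; 2 - 2 = 0, which IS divisible by 2, so compatible.
    Write x = 2 + 20·t and substitute into x ≡ 2 (mod 18): 20·t ≡ 2 − 2 = 0 (mod 18).
    Divide the congruence (and modulus) by g = 2: 10·t ≡ 0 (mod 9).
    Reduce coefficients mod 9: 1·t ≡ 0 (mod 9).
    So t ≡ 0 (mod 9).
    Then x = 2 + 20·0 = 2, valid modulo lcm(20, 18) = 180: x ≡ 2 (mod 180).
  Combine with x ≡ 2 (mod 15): gcd(180, 15) = 15; 2 - 2 = 0, which IS divisible by 15, so compatible.
    Write x = 2 + 180·t and substitute into x ≡ 2 (mod 15): 180·t ≡ 2 − 2 = 0 (mod 15).
    Divide the congruence (and modulus) by g = 15: 12·t ≡ 0 (mod 1).
    Modulo 1 every t works; take t = 0.
    Then x = 2 + 180·0 = 2, valid modulo lcm(180, 15) = 180: x ≡ 2 (mod 180).
Verify: 2 mod 20 = 2, 2 mod 18 = 2, 2 mod 15 = 2.

x ≡ 2 (mod 180).


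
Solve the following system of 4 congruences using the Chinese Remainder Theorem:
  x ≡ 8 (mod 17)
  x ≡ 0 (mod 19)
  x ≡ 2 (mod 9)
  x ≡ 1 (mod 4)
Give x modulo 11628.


Product of moduli M = 17 · 19 · 9 · 4 = 11628.
Merge one congruence at a time:
  Start: x ≡ 8 (mod 17).
  Combine with x ≡ 0 (mod 19); new modulus lcm = 323.
    Write x = 8 + 17·t and substitute into x ≡ 0 (mod 19): 17·t ≡ 0 − 8 = -8 (mod 19).
    Reduce coefficients mod 19: 17·t ≡ 11 (mod 19).
    The inverse of 17 mod 19 is 9 (since 17·9 = 153 = 8·19 + 1), so t ≡ 9·11 = 99 ≡ 4 (mod 19).
    Then x = 8 + 17·4 = 76, valid modulo lcm(17, 19) = 323: x ≡ 76 (mod 323).
  Combine with x ≡ 2 (mod 9); new modulus lcm = 2907.
    Write x = 76 + 323·t and substitute into x ≡ 2 (mod 9): 323·t ≡ 2 − 76 = -74 (mod 9).
    Reduce coefficients mod 9: 8·t ≡ 7 (mod 9).
    The inverse of 8 mod 9 is 8 (since 8·8 = 64 = 7·9 + 1), so t ≡ 8·7 = 56 ≡ 2 (mod 9).
    Then x = 76 + 323·2 = 722, valid modulo lcm(323, 9) = 2907: x ≡ 722 (mod 2907).
  Combine with x ≡ 1 (mod 4); new modulus lcm = 11628.
    Write x = 722 + 2907·t and substitute into x ≡ 1 (mod 4): 2907·t ≡ 1 − 722 = -721 (mod 4).
    Reduce coefficients mod 4: 3·t ≡ 3 (mod 4).
    The inverse of 3 mod 4 is 3 (since 3·3 = 9 = 2·4 + 1), so t ≡ 3·3 = 9 ≡ 1 (mod 4).
    Then x = 722 + 2907·1 = 3629, valid modulo lcm(2907, 4) = 11628: x ≡ 3629 (mod 11628).
Verify against each original: 3629 mod 17 = 8, 3629 mod 19 = 0, 3629 mod 9 = 2, 3629 mod 4 = 1.

x ≡ 3629 (mod 11628).


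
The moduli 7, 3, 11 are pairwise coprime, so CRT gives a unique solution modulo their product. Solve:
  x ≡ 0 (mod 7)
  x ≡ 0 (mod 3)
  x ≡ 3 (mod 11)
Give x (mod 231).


Moduli 7, 3, 11 are pairwise coprime; by CRT there is a unique solution modulo M = 7 · 3 · 11 = 231.
Solve pairwise, accumulating the modulus:
  Start with x ≡ 0 (mod 7).
  Combine with x ≡ 0 (mod 3): since gcd(7, 3) = 1, we get a unique residue mod 21.
    Write x = 0 + 7·t and substitute into x ≡ 0 (mod 3): 7·t ≡ 0 − 0 = 0 (mod 3).
    Reduce coefficients mod 3: 1·t ≡ 0 (mod 3).
    So t ≡ 0 (mod 3).
    Then x = 0 + 7·0 = 0, valid modulo lcm(7, 3) = 21: x ≡ 0 (mod 21).
  Combine with x ≡ 3 (mod 11): since gcd(21, 11) = 1, we get a unique residue mod 231.
    Write x = 0 + 21·t and substitute into x ≡ 3 (mod 11): 21·t ≡ 3 − 0 = 3 (mod 11).
    Reduce coefficients mod 11: 10·t ≡ 3 (mod 11).
    The inverse of 10 mod 11 is 10 (since 10·10 = 100 = 9·11 + 1), so t ≡ 10·3 = 30 ≡ 8 (mod 11).
    Then x = 0 + 21·8 = 168, valid modulo lcm(21, 11) = 231: x ≡ 168 (mod 231).
Verify: 168 mod 7 = 0 ✓, 168 mod 3 = 0 ✓, 168 mod 11 = 3 ✓.

x ≡ 168 (mod 231).


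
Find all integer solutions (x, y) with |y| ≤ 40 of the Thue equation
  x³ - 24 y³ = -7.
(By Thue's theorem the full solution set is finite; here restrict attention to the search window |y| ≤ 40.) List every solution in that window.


The equation is x³ - 24y³ = -7. For fixed y, x³ = 24·y³ − 7, so a solution requires the RHS to be a perfect cube.
Strategy: iterate y from -40 to 40, compute RHS = 24·y³ − 7, and check whether it is a (positive or negative) perfect cube.
Check small values of y:
  y = 0: RHS = -7 is not a perfect cube.
  y = 1: RHS = 17 is not a perfect cube.
  y = -1: RHS = -31 is not a perfect cube.
  y = 2: RHS = 185 is not a perfect cube.
  y = -2: RHS = -199 is not a perfect cube.
  y = 3: RHS = 641 is not a perfect cube.
  y = -3: RHS = -655 is not a perfect cube.
Continuing the search up to |y| = 40 finds no solutions either.
No (x, y) in the scanned range satisfies the equation.

No integer solutions with |y| ≤ 40.


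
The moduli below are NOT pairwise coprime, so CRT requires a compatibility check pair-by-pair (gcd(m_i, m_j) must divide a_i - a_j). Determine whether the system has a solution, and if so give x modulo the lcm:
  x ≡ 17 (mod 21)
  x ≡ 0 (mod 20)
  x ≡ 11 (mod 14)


Moduli 21, 20, 14 are not pairwise coprime, so CRT works modulo lcm(m_i) when all pairwise compatibility conditions hold.
Pairwise compatibility: gcd(m_i, m_j) must divide a_i - a_j for every pair.
Merge one congruence at a time:
  Start: x ≡ 17 (mod 21).
  Combine with x ≡ 0 (mod 20): gcd(21, 20) = 1; 0 - 17 = -17, which IS divisible by 1, so compatible.
    Write x = 17 + 21·t and substitute into x ≡ 0 (mod 20): 21·t ≡ 0 − 17 = -17 (mod 20).
    Reduce coefficients mod 20: 1·t ≡ 3 (mod 20).
    So t ≡ 3 (mod 20).
    Then x = 17 + 21·3 = 80, valid modulo lcm(21, 20) = 420: x ≡ 80 (mod 420).
  Combine with x ≡ 11 (mod 14): gcd(420, 14) = 14, and 11 - 80 = -69 is NOT divisible by 14.
    ⇒ system is inconsistent (no integer solution).

No solution (the system is inconsistent).


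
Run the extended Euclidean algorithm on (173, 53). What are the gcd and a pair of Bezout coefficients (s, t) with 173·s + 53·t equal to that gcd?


Euclidean algorithm on (173, 53) — divide until remainder is 0:
  173 = 3 · 53 + 14
  53 = 3 · 14 + 11
  14 = 1 · 11 + 3
  11 = 3 · 3 + 2
  3 = 1 · 2 + 1
  2 = 2 · 1 + 0
gcd(173, 53) = 1.
Track Bezout coefficients alongside the remainders: start with r₀ = 173 = a·1 + b·0 (s = 1, t = 0) and r₁ = 53 = a·0 + b·1 (s = 0, t = 1); each new remainder r_{k+1} = r_{k-1} − q_k·r_k inherits s_{k+1} = s_{k-1} − q_k·s_k, t_{k+1} = t_{k-1} − q_k·t_k, so r_k = a·s_k + b·t_k at every step:
  q = 3: r = 14, s = 1 − 3·0 = 1, t = 0 − 3·1 = -3  (check: 173·1 + 53·(-3) = 14)
  q = 3: r = 11, s = 0 − 3·1 = -3, t = 1 − 3·(-3) = 10  (check: 173·(-3) + 53·10 = 11)
  q = 1: r = 3, s = 1 − 1·(-3) = 4, t = -3 − 1·10 = -13  (check: 173·4 + 53·(-13) = 3)
  q = 3: r = 2, s = -3 − 3·4 = -15, t = 10 − 3·(-13) = 49  (check: 173·(-15) + 53·49 = 2)
  q = 1: r = 1, s = 4 − 1·(-15) = 19, t = -13 − 1·49 = -62  (check: 173·19 + 53·(-62) = 1)
The row with r = 1 (the gcd) gives the Bezout coefficients s = 19, t = -62.
Result: 173 · (19) + 53 · (-62) = 1.

gcd(173, 53) = 1; s = 19, t = -62 (check: 173·19 + 53·(-62) = 1).


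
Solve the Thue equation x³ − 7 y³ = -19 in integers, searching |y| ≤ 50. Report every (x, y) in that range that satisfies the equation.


The equation is x³ - 7y³ = -19. For fixed y, x³ = 7·y³ − 19, so a solution requires the RHS to be a perfect cube.
Strategy: iterate y from -50 to 50, compute RHS = 7·y³ − 19, and check whether it is a (positive or negative) perfect cube.
Check small values of y:
  y = 0: RHS = -19 is not a perfect cube.
  y = 1: RHS = -12 is not a perfect cube.
  y = -1: RHS = -26 is not a perfect cube.
  y = 2: RHS = 37 is not a perfect cube.
  y = -2: RHS = -75 is not a perfect cube.
  y = 3: RHS = 170 is not a perfect cube.
  y = -3: RHS = -208 is not a perfect cube.
Continuing the search up to |y| = 50 finds no solutions either.
No (x, y) in the scanned range satisfies the equation.

No integer solutions with |y| ≤ 50.


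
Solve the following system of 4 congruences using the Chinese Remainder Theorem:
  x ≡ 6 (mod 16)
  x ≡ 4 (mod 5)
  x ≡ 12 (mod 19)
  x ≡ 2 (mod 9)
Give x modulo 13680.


Product of moduli M = 16 · 5 · 19 · 9 = 13680.
Merge one congruence at a time:
  Start: x ≡ 6 (mod 16).
  Combine with x ≡ 4 (mod 5); new modulus lcm = 80.
    Write x = 6 + 16·t and substitute into x ≡ 4 (mod 5): 16·t ≡ 4 − 6 = -2 (mod 5).
    Reduce coefficients mod 5: 1·t ≡ 3 (mod 5).
    So t ≡ 3 (mod 5).
    Then x = 6 + 16·3 = 54, valid modulo lcm(16, 5) = 80: x ≡ 54 (mod 80).
  Combine with x ≡ 12 (mod 19); new modulus lcm = 1520.
    Write x = 54 + 80·t and substitute into x ≡ 12 (mod 19): 80·t ≡ 12 − 54 = -42 (mod 19).
    Reduce coefficients mod 19: 4·t ≡ 15 (mod 19).
    The inverse of 4 mod 19 is 5 (since 4·5 = 20 = 1·19 + 1), so t ≡ 5·15 = 75 ≡ 18 (mod 19).
    Then x = 54 + 80·18 = 1494, valid modulo lcm(80, 19) = 1520: x ≡ 1494 (mod 1520).
  Combine with x ≡ 2 (mod 9); new modulus lcm = 13680.
    Write x = 1494 + 1520·t and substitute into x ≡ 2 (mod 9): 1520·t ≡ 2 − 1494 = -1492 (mod 9).
    Reduce coefficients mod 9: 8·t ≡ 2 (mod 9).
    The inverse of 8 mod 9 is 8 (since 8·8 = 64 = 7·9 + 1), so t ≡ 8·2 = 16 ≡ 7 (mod 9).
    Then x = 1494 + 1520·7 = 12134, valid modulo lcm(1520, 9) = 13680: x ≡ 12134 (mod 13680).
Verify against each original: 12134 mod 16 = 6, 12134 mod 5 = 4, 12134 mod 19 = 12, 12134 mod 9 = 2.

x ≡ 12134 (mod 13680).


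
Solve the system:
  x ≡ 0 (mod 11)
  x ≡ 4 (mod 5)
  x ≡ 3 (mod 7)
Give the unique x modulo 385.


Moduli 11, 5, 7 are pairwise coprime; by CRT there is a unique solution modulo M = 11 · 5 · 7 = 385.
Solve pairwise, accumulating the modulus:
  Start with x ≡ 0 (mod 11).
  Combine with x ≡ 4 (mod 5): since gcd(11, 5) = 1, we get a unique residue mod 55.
    Write x = 0 + 11·t and substitute into x ≡ 4 (mod 5): 11·t ≡ 4 − 0 = 4 (mod 5).
    Reduce coefficients mod 5: 1·t ≡ 4 (mod 5).
    So t ≡ 4 (mod 5).
    Then x = 0 + 11·4 = 44, valid modulo lcm(11, 5) = 55: x ≡ 44 (mod 55).
  Combine with x ≡ 3 (mod 7): since gcd(55, 7) = 1, we get a unique residue mod 385.
    Write x = 44 + 55·t and substitute into x ≡ 3 (mod 7): 55·t ≡ 3 − 44 = -41 (mod 7).
    Reduce coefficients mod 7: 6·t ≡ 1 (mod 7).
    The inverse of 6 mod 7 is 6 (since 6·6 = 36 = 5·7 + 1), so t ≡ 6·1 = 6 ≡ 6 (mod 7).
    Then x = 44 + 55·6 = 374, valid modulo lcm(55, 7) = 385: x ≡ 374 (mod 385).
Verify: 374 mod 11 = 0 ✓, 374 mod 5 = 4 ✓, 374 mod 7 = 3 ✓.

x ≡ 374 (mod 385).


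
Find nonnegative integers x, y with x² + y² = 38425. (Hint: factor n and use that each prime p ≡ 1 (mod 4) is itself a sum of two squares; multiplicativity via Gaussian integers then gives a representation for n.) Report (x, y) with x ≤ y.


Step 1: Factor n = 38425 = 5^2 · 29 · 53.
Step 2: Check the mod-4 condition on each prime factor: 5 ≡ 1 (mod 4), exponent 2; 29 ≡ 1 (mod 4), exponent 1; 53 ≡ 1 (mod 4), exponent 1.
All primes ≡ 3 (mod 4) appear to even exponent (or don't appear), so by the two-squares theorem n IS expressible as a sum of two squares.
Step 3: Build a representation. Group n = k² · m with k = 5 and m = 29 · 53 = 1537 (a product of primes ≡ 1 (mod 4)); a representation of m scales to one of n via (k·x)² + (k·y)² = k²(x² + y²). Each prime p ≡ 1 (mod 4) is itself a sum of two squares; find a² by testing p − a² for a perfect square:
  29: 29 − 1² = 28, 29 − 2² = 25 = 5² ⇒ 29 = 2² + 5².
  53: 53 − 1² = 52, 53 − 2² = 49 = 7² ⇒ 53 = 2² + 7².
  Combine using the Brahmagupta–Fibonacci identity (a² + b²)(c² + d²) = (ac − bd)² + (ad + bc)² = (ac + bd)² + (ad − bc)²:
  29 · 53 = 1537: from (2² + 5²)(2² + 7²), take (2·2 − 5·7, 2·7 + 5·2) = (4 − 35, 14 + 10) = (-31, 24); dropping signs (only squares matter) gives (31, 24); check 31² + 24² = 961 + 576 = 1537 ✓.
  Scale by k = 5: (5·31, 5·24) = (155, 120).
Step 4: Order so x ≤ y and verify: 120² + 155² = 14400 + 24025 = 38425 = n. ✓

n = 38425 = 120² + 155² (one valid representation with x ≤ y).


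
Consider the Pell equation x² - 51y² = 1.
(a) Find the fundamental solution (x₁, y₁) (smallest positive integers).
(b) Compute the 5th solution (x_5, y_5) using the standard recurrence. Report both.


Step 1: Find the fundamental solution (x₁, y₁) of x² - 51y² = 1.
  Expand √51 as a continued fraction. a₀ = ⌊√51⌋ = 7; iterate m_{k+1} = d_k·a_k − m_k, d_{k+1} = (51 − m_{k+1}²)/d_k, a_{k+1} = ⌊(a₀ + m_{k+1})/d_{k+1}⌋ (starting m₀ = 0, d₀ = 1), with convergents p_k = a_k·p_{k-1} + p_{k-2}, q_k = a_k·q_{k-1} + q_{k-2} (p₋₁ = 1, q₋₁ = 0):
  k = 0: a₀ = 7; p₀/q₀ = 7/1; p₀² − 51·q₀² = 49 − 51 = -2.
  k = 1: m = 7, d = 2, a = ⌊(7 + 7)/2⌋ = 7; p/q = (7·7 + 1)/(7·1 + 0) = 50/7; p² − 51·q² = 2500 − 2499 = 1.
  The first convergent with p² − 51·q² = 1 gives the fundamental solution (x₁, y₁) = (50, 7).
Step 2: Apply the recurrence (x_{n+1}, y_{n+1}) = (x₁x_n + 51y₁y_n, x₁y_n + y₁x_n) repeatedly.
  From (x_1, y_1) = (50, 7): x_2 = 50·50 + 51·7·7 = 4999; y_2 = 50·7 + 7·50 = 700.
  From (x_2, y_2) = (4999, 700): x_3 = 50·4999 + 51·7·700 = 499850; y_3 = 50·700 + 7·4999 = 69993.
  From (x_3, y_3) = (499850, 69993): x_4 = 50·499850 + 51·7·69993 = 49980001; y_4 = 50·69993 + 7·499850 = 6998600.
  From (x_4, y_4) = (49980001, 6998600): x_5 = 50·49980001 + 51·7·6998600 = 4997500250; y_5 = 50·6998600 + 7·49980001 = 699790007.
Step 3: Verify x_5² - 51·y_5² = 24975008748750062500 - 24975008748750062499 = 1 (should be 1). ✓

(x_1, y_1) = (50, 7); (x_5, y_5) = (4997500250, 699790007).


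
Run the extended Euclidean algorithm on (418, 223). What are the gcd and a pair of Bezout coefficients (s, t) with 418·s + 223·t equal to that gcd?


Euclidean algorithm on (418, 223) — divide until remainder is 0:
  418 = 1 · 223 + 195
  223 = 1 · 195 + 28
  195 = 6 · 28 + 27
  28 = 1 · 27 + 1
  27 = 27 · 1 + 0
gcd(418, 223) = 1.
Track Bezout coefficients alongside the remainders: start with r₀ = 418 = a·1 + b·0 (s = 1, t = 0) and r₁ = 223 = a·0 + b·1 (s = 0, t = 1); each new remainder r_{k+1} = r_{k-1} − q_k·r_k inherits s_{k+1} = s_{k-1} − q_k·s_k, t_{k+1} = t_{k-1} − q_k·t_k, so r_k = a·s_k + b·t_k at every step:
  q = 1: r = 195, s = 1 − 1·0 = 1, t = 0 − 1·1 = -1  (check: 418·1 + 223·(-1) = 195)
  q = 1: r = 28, s = 0 − 1·1 = -1, t = 1 − 1·(-1) = 2  (check: 418·(-1) + 223·2 = 28)
  q = 6: r = 27, s = 1 − 6·(-1) = 7, t = -1 − 6·2 = -13  (check: 418·7 + 223·(-13) = 27)
  q = 1: r = 1, s = -1 − 1·7 = -8, t = 2 − 1·(-13) = 15  (check: 418·(-8) + 223·15 = 1)
The row with r = 1 (the gcd) gives the Bezout coefficients s = -8, t = 15.
Result: 418 · (-8) + 223 · (15) = 1.

gcd(418, 223) = 1; s = -8, t = 15 (check: 418·(-8) + 223·15 = 1).


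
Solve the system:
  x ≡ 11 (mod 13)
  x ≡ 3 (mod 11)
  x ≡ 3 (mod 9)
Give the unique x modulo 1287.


Moduli 13, 11, 9 are pairwise coprime; by CRT there is a unique solution modulo M = 13 · 11 · 9 = 1287.
Solve pairwise, accumulating the modulus:
  Start with x ≡ 11 (mod 13).
  Combine with x ≡ 3 (mod 11): since gcd(13, 11) = 1, we get a unique residue mod 143.
    Write x = 11 + 13·t and substitute into x ≡ 3 (mod 11): 13·t ≡ 3 − 11 = -8 (mod 11).
    Reduce coefficients mod 11: 2·t ≡ 3 (mod 11).
    The inverse of 2 mod 11 is 6 (since 2·6 = 12 = 1·11 + 1), so t ≡ 6·3 = 18 ≡ 7 (mod 11).
    Then x = 11 + 13·7 = 102, valid modulo lcm(13, 11) = 143: x ≡ 102 (mod 143).
  Combine with x ≡ 3 (mod 9): since gcd(143, 9) = 1, we get a unique residue mod 1287.
    Write x = 102 + 143·t and substitute into x ≡ 3 (mod 9): 143·t ≡ 3 − 102 = -99 (mod 9).
    Reduce coefficients mod 9: 8·t ≡ 0 (mod 9).
    The inverse of 8 mod 9 is 8 (since 8·8 = 64 = 7·9 + 1), so t ≡ 8·0 = 0 ≡ 0 (mod 9).
    Then x = 102 + 143·0 = 102, valid modulo lcm(143, 9) = 1287: x ≡ 102 (mod 1287).
Verify: 102 mod 13 = 11 ✓, 102 mod 11 = 3 ✓, 102 mod 9 = 3 ✓.

x ≡ 102 (mod 1287).


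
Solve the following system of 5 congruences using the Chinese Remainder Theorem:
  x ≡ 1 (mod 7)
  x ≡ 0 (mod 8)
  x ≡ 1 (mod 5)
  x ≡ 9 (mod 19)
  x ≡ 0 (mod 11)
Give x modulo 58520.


Product of moduli M = 7 · 8 · 5 · 19 · 11 = 58520.
Merge one congruence at a time:
  Start: x ≡ 1 (mod 7).
  Combine with x ≡ 0 (mod 8); new modulus lcm = 56.
    Write x = 1 + 7·t and substitute into x ≡ 0 (mod 8): 7·t ≡ 0 − 1 = -1 (mod 8).
    Reduce coefficients mod 8: 7·t ≡ 7 (mod 8).
    The inverse of 7 mod 8 is 7 (since 7·7 = 49 = 6·8 + 1), so t ≡ 7·7 = 49 ≡ 1 (mod 8).
    Then x = 1 + 7·1 = 8, valid modulo lcm(7, 8) = 56: x ≡ 8 (mod 56).
  Combine with x ≡ 1 (mod 5); new modulus lcm = 280.
    Write x = 8 + 56·t and substitute into x ≡ 1 (mod 5): 56·t ≡ 1 − 8 = -7 (mod 5).
    Reduce coefficients mod 5: 1·t ≡ 3 (mod 5).
    So t ≡ 3 (mod 5).
    Then x = 8 + 56·3 = 176, valid modulo lcm(56, 5) = 280: x ≡ 176 (mod 280).
  Combine with x ≡ 9 (mod 19); new modulus lcm = 5320.
    Write x = 176 + 280·t and substitute into x ≡ 9 (mod 19): 280·t ≡ 9 − 176 = -167 (mod 19).
    Reduce coefficients mod 19: 14·t ≡ 4 (mod 19).
    The inverse of 14 mod 19 is 15 (since 14·15 = 210 = 11·19 + 1), so t ≡ 15·4 = 60 ≡ 3 (mod 19).
    Then x = 176 + 280·3 = 1016, valid modulo lcm(280, 19) = 5320: x ≡ 1016 (mod 5320).
  Combine with x ≡ 0 (mod 11); new modulus lcm = 58520.
    Write x = 1016 + 5320·t and substitute into x ≡ 0 (mod 11): 5320·t ≡ 0 − 1016 = -1016 (mod 11).
    Reduce coefficients mod 11: 7·t ≡ 7 (mod 11).
    The inverse of 7 mod 11 is 8 (since 7·8 = 56 = 5·11 + 1), so t ≡ 8·7 = 56 ≡ 1 (mod 11).
    Then x = 1016 + 5320·1 = 6336, valid modulo lcm(5320, 11) = 58520: x ≡ 6336 (mod 58520).
Verify against each original: 6336 mod 7 = 1, 6336 mod 8 = 0, 6336 mod 5 = 1, 6336 mod 19 = 9, 6336 mod 11 = 0.

x ≡ 6336 (mod 58520).


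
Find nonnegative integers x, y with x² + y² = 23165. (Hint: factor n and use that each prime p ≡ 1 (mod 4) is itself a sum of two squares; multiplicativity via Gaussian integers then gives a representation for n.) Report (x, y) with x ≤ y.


Step 1: Factor n = 23165 = 5 · 41 · 113.
Step 2: Check the mod-4 condition on each prime factor: 5 ≡ 1 (mod 4), exponent 1; 41 ≡ 1 (mod 4), exponent 1; 113 ≡ 1 (mod 4), exponent 1.
All primes ≡ 3 (mod 4) appear to even exponent (or don't appear), so by the two-squares theorem n IS expressible as a sum of two squares.
Step 3: Build a representation. Here n = 5 · 41 · 113 is a product of primes ≡ 1 (mod 4). Each prime p ≡ 1 (mod 4) is itself a sum of two squares; find a² by testing p − a² for a perfect square:
  5: 5 − 1² = 4 = 2² ⇒ 5 = 1² + 2².
  41: 41 − 1² = 40, 41 − 2² = 37, 41 − 3² = 32, 41 − 4² = 25 = 5² ⇒ 41 = 4² + 5².
  113: 113 − 1² = 112, 113 − 2² = 109, 113 − 3² = 104, 113 − 4² = 97, 113 − 5² = 88, 113 − 6² = 77, 113 − 7² = 64 = 8² ⇒ 113 = 7² + 8².
  Combine using the Brahmagupta–Fibonacci identity (a² + b²)(c² + d²) = (ac − bd)² + (ad + bc)² = (ac + bd)² + (ad − bc)²:
  5 · 41 = 205: from (1² + 2²)(4² + 5²), take (1·4 − 2·5, 1·5 + 2·4) = (4 − 10, 5 + 8) = (-6, 13); dropping signs (only squares matter) gives (6, 13); check 6² + 13² = 36 + 169 = 205 ✓.
  205 · 113 = 23165: from (6² + 13²)(7² + 8²), take (6·7 − 13·8, 6·8 + 13·7) = (42 − 104, 48 + 91) = (-62, 139); dropping signs (only squares matter) gives (62, 139); check 62² + 139² = 3844 + 19321 = 23165 ✓.
Step 4: Order so x ≤ y and verify: 62² + 139² = 3844 + 19321 = 23165 = n. ✓

n = 23165 = 62² + 139² (one valid representation with x ≤ y).


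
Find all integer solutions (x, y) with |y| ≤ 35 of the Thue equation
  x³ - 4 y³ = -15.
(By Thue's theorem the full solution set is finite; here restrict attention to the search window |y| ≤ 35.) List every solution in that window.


The equation is x³ - 4y³ = -15. For fixed y, x³ = 4·y³ − 15, so a solution requires the RHS to be a perfect cube.
Strategy: iterate y from -35 to 35, compute RHS = 4·y³ − 15, and check whether it is a (positive or negative) perfect cube.
Check small values of y:
  y = 0: RHS = -15 is not a perfect cube.
  y = 1: RHS = -11 is not a perfect cube.
  y = -1: RHS = -19 is not a perfect cube.
  y = 2: RHS = 17 is not a perfect cube.
  y = -2: RHS = -47 is not a perfect cube.
  y = 3: RHS = 93 is not a perfect cube.
  y = -3: RHS = -123 is not a perfect cube.
Continuing the search up to |y| = 35 finds no solutions either.
No (x, y) in the scanned range satisfies the equation.

No integer solutions with |y| ≤ 35.


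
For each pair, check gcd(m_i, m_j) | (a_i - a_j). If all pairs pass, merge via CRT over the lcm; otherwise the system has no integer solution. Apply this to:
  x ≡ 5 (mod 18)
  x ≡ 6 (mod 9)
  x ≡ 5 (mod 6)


Moduli 18, 9, 6 are not pairwise coprime, so CRT works modulo lcm(m_i) when all pairwise compatibility conditions hold.
Pairwise compatibility: gcd(m_i, m_j) must divide a_i - a_j for every pair.
Merge one congruence at a time:
  Start: x ≡ 5 (mod 18).
  Combine with x ≡ 6 (mod 9): gcd(18, 9) = 9, and 6 - 5 = 1 is NOT divisible by 9.
    ⇒ system is inconsistent (no integer solution).

No solution (the system is inconsistent).


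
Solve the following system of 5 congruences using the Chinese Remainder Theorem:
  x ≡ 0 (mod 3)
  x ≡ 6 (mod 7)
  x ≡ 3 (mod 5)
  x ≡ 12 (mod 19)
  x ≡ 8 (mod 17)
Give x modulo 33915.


Product of moduli M = 3 · 7 · 5 · 19 · 17 = 33915.
Merge one congruence at a time:
  Start: x ≡ 0 (mod 3).
  Combine with x ≡ 6 (mod 7); new modulus lcm = 21.
    Write x = 0 + 3·t and substitute into x ≡ 6 (mod 7): 3·t ≡ 6 − 0 = 6 (mod 7).
    The inverse of 3 mod 7 is 5 (since 3·5 = 15 = 2·7 + 1), so t ≡ 5·6 = 30 ≡ 2 (mod 7).
    Then x = 0 + 3·2 = 6, valid modulo lcm(3, 7) = 21: x ≡ 6 (mod 21).
  Combine with x ≡ 3 (mod 5); new modulus lcm = 105.
    Write x = 6 + 21·t and substitute into x ≡ 3 (mod 5): 21·t ≡ 3 − 6 = -3 (mod 5).
    Reduce coefficients mod 5: 1·t ≡ 2 (mod 5).
    So t ≡ 2 (mod 5).
    Then x = 6 + 21·2 = 48, valid modulo lcm(21, 5) = 105: x ≡ 48 (mod 105).
  Combine with x ≡ 12 (mod 19); new modulus lcm = 1995.
    Write x = 48 + 105·t and substitute into x ≡ 12 (mod 19): 105·t ≡ 12 − 48 = -36 (mod 19).
    Reduce coefficients mod 19: 10·t ≡ 2 (mod 19).
    The inverse of 10 mod 19 is 2 (since 10·2 = 20 = 1·19 + 1), so t ≡ 2·2 = 4 ≡ 4 (mod 19).
    Then x = 48 + 105·4 = 468, valid modulo lcm(105, 19) = 1995: x ≡ 468 (mod 1995).
  Combine with x ≡ 8 (mod 17); new modulus lcm = 33915.
    Write x = 468 + 1995·t and substitute into x ≡ 8 (mod 17): 1995·t ≡ 8 − 468 = -460 (mod 17).
    Reduce coefficients mod 17: 6·t ≡ 16 (mod 17).
    The inverse of 6 mod 17 is 3 (since 6·3 = 18 = 1·17 + 1), so t ≡ 3·16 = 48 ≡ 14 (mod 17).
    Then x = 468 + 1995·14 = 28398, valid modulo lcm(1995, 17) = 33915: x ≡ 28398 (mod 33915).
Verify against each original: 28398 mod 3 = 0, 28398 mod 7 = 6, 28398 mod 5 = 3, 28398 mod 19 = 12, 28398 mod 17 = 8.

x ≡ 28398 (mod 33915).


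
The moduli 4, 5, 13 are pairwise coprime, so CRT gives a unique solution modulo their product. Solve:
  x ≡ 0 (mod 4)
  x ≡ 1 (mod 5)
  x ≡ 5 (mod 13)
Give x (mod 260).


Moduli 4, 5, 13 are pairwise coprime; by CRT there is a unique solution modulo M = 4 · 5 · 13 = 260.
Solve pairwise, accumulating the modulus:
  Start with x ≡ 0 (mod 4).
  Combine with x ≡ 1 (mod 5): since gcd(4, 5) = 1, we get a unique residue mod 20.
    Write x = 0 + 4·t and substitute into x ≡ 1 (mod 5): 4·t ≡ 1 − 0 = 1 (mod 5).
    The inverse of 4 mod 5 is 4 (since 4·4 = 16 = 3·5 + 1), so t ≡ 4·1 = 4 ≡ 4 (mod 5).
    Then x = 0 + 4·4 = 16, valid modulo lcm(4, 5) = 20: x ≡ 16 (mod 20).
  Combine with x ≡ 5 (mod 13): since gcd(20, 13) = 1, we get a unique residue mod 260.
    Write x = 16 + 20·t and substitute into x ≡ 5 (mod 13): 20·t ≡ 5 − 16 = -11 (mod 13).
    Reduce coefficients mod 13: 7·t ≡ 2 (mod 13).
    The inverse of 7 mod 13 is 2 (since 7·2 = 14 = 1·13 + 1), so t ≡ 2·2 = 4 ≡ 4 (mod 13).
    Then x = 16 + 20·4 = 96, valid modulo lcm(20, 13) = 260: x ≡ 96 (mod 260).
Verify: 96 mod 4 = 0 ✓, 96 mod 5 = 1 ✓, 96 mod 13 = 5 ✓.

x ≡ 96 (mod 260).


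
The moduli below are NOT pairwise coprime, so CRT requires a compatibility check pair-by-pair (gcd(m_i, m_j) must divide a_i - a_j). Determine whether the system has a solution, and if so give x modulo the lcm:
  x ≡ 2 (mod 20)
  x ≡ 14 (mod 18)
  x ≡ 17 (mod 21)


Moduli 20, 18, 21 are not pairwise coprime, so CRT works modulo lcm(m_i) when all pairwise compatibility conditions hold.
Pairwise compatibility: gcd(m_i, m_j) must divide a_i - a_j for every pair.
Merge one congruence at a time:
  Start: x ≡ 2 (mod 20).
  Combine with x ≡ 14 (mod 18): gcd(20, 18) = 2; 14 - 2 = 12, which IS divisible by 2, so compatible.
    Write x = 2 + 20·t and substitute into x ≡ 14 (mod 18): 20·t ≡ 14 − 2 = 12 (mod 18).
    Divide the congruence (and modulus) by g = 2: 10·t ≡ 6 (mod 9).
    Reduce coefficients mod 9: 1·t ≡ 6 (mod 9).
    So t ≡ 6 (mod 9).
    Then x = 2 + 20·6 = 122, valid modulo lcm(20, 18) = 180: x ≡ 122 (mod 180).
  Combine with x ≡ 17 (mod 21): gcd(180, 21) = 3; 17 - 122 = -105, which IS divisible by 3, so compatible.
    Write x = 122 + 180·t and substitute into x ≡ 17 (mod 21): 180·t ≡ 17 − 122 = -105 (mod 21).
    Divide the congruence (and modulus) by g = 3: 60·t ≡ -35 (mod 7).
    Reduce coefficients mod 7: 4·t ≡ 0 (mod 7).
    The inverse of 4 mod 7 is 2 (since 4·2 = 8 = 1·7 + 1), so t ≡ 2·0 = 0 ≡ 0 (mod 7).
    Then x = 122 + 180·0 = 122, valid modulo lcm(180, 21) = 1260: x ≡ 122 (mod 1260).
Verify: 122 mod 20 = 2, 122 mod 18 = 14, 122 mod 21 = 17.

x ≡ 122 (mod 1260).


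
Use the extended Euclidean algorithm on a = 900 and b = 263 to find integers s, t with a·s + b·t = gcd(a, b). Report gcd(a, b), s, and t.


Euclidean algorithm on (900, 263) — divide until remainder is 0:
  900 = 3 · 263 + 111
  263 = 2 · 111 + 41
  111 = 2 · 41 + 29
  41 = 1 · 29 + 12
  29 = 2 · 12 + 5
  12 = 2 · 5 + 2
  5 = 2 · 2 + 1
  2 = 2 · 1 + 0
gcd(900, 263) = 1.
Track Bezout coefficients alongside the remainders: start with r₀ = 900 = a·1 + b·0 (s = 1, t = 0) and r₁ = 263 = a·0 + b·1 (s = 0, t = 1); each new remainder r_{k+1} = r_{k-1} − q_k·r_k inherits s_{k+1} = s_{k-1} − q_k·s_k, t_{k+1} = t_{k-1} − q_k·t_k, so r_k = a·s_k + b·t_k at every step:
  q = 3: r = 111, s = 1 − 3·0 = 1, t = 0 − 3·1 = -3  (check: 900·1 + 263·(-3) = 111)
  q = 2: r = 41, s = 0 − 2·1 = -2, t = 1 − 2·(-3) = 7  (check: 900·(-2) + 263·7 = 41)
  q = 2: r = 29, s = 1 − 2·(-2) = 5, t = -3 − 2·7 = -17  (check: 900·5 + 263·(-17) = 29)
  q = 1: r = 12, s = -2 − 1·5 = -7, t = 7 − 1·(-17) = 24  (check: 900·(-7) + 263·24 = 12)
  q = 2: r = 5, s = 5 − 2·(-7) = 19, t = -17 − 2·24 = -65  (check: 900·19 + 263·(-65) = 5)
  q = 2: r = 2, s = -7 − 2·19 = -45, t = 24 − 2·(-65) = 154  (check: 900·(-45) + 263·154 = 2)
  q = 2: r = 1, s = 19 − 2·(-45) = 109, t = -65 − 2·154 = -373  (check: 900·109 + 263·(-373) = 1)
The row with r = 1 (the gcd) gives the Bezout coefficients s = 109, t = -373.
Result: 900 · (109) + 263 · (-373) = 1.

gcd(900, 263) = 1; s = 109, t = -373 (check: 900·109 + 263·(-373) = 1).


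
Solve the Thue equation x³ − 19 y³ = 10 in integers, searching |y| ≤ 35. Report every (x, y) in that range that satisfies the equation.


The equation is x³ - 19y³ = 10. For fixed y, x³ = 19·y³ + 10, so a solution requires the RHS to be a perfect cube.
Strategy: iterate y from -35 to 35, compute RHS = 19·y³ + 10, and check whether it is a (positive or negative) perfect cube.
Check small values of y:
  y = 0: RHS = 10 is not a perfect cube.
  y = 1: RHS = 29 is not a perfect cube.
  y = -1: RHS = -9 is not a perfect cube.
  y = 2: RHS = 162 is not a perfect cube.
  y = -2: RHS = -142 is not a perfect cube.
  y = 3: RHS = 523 is not a perfect cube.
  y = -3: RHS = -503 is not a perfect cube.
Continuing the search up to |y| = 35 finds no solutions either.
No (x, y) in the scanned range satisfies the equation.

No integer solutions with |y| ≤ 35.


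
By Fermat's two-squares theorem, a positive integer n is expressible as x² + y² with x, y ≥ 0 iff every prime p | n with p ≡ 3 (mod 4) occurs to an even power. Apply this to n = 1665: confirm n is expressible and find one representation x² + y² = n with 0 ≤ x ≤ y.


Step 1: Factor n = 1665 = 3^2 · 5 · 37.
Step 2: Check the mod-4 condition on each prime factor: 3 ≡ 3 (mod 4), exponent 2 (must be even); 5 ≡ 1 (mod 4), exponent 1; 37 ≡ 1 (mod 4), exponent 1.
All primes ≡ 3 (mod 4) appear to even exponent (or don't appear), so by the two-squares theorem n IS expressible as a sum of two squares.
Step 3: Build a representation. Group n = k² · m with k = 3 and m = 5 · 37 = 185 (a product of primes ≡ 1 (mod 4)); a representation of m scales to one of n via (k·x)² + (k·y)² = k²(x² + y²). Each prime p ≡ 1 (mod 4) is itself a sum of two squares; find a² by testing p − a² for a perfect square:
  5: 5 − 1² = 4 = 2² ⇒ 5 = 1² + 2².
  37: 37 − 1² = 36 = 6² ⇒ 37 = 1² + 6².
  Combine using the Brahmagupta–Fibonacci identity (a² + b²)(c² + d²) = (ac − bd)² + (ad + bc)² = (ac + bd)² + (ad − bc)²:
  5 · 37 = 185: from (1² + 2²)(1² + 6²), take (1·1 − 2·6, 1·6 + 2·1) = (1 − 12, 6 + 2) = (-11, 8); dropping signs (only squares matter) gives (11, 8); check 11² + 8² = 121 + 64 = 185 ✓.
  Scale by k = 3: (3·11, 3·8) = (33, 24).
Step 4: Order so x ≤ y and verify: 24² + 33² = 576 + 1089 = 1665 = n. ✓

n = 1665 = 24² + 33² (one valid representation with x ≤ y).


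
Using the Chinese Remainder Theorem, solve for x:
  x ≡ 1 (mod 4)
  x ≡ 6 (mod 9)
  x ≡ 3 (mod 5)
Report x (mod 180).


Moduli 4, 9, 5 are pairwise coprime; by CRT there is a unique solution modulo M = 4 · 9 · 5 = 180.
Solve pairwise, accumulating the modulus:
  Start with x ≡ 1 (mod 4).
  Combine with x ≡ 6 (mod 9): since gcd(4, 9) = 1, we get a unique residue mod 36.
    Write x = 1 + 4·t and substitute into x ≡ 6 (mod 9): 4·t ≡ 6 − 1 = 5 (mod 9).
    The inverse of 4 mod 9 is 7 (since 4·7 = 28 = 3·9 + 1), so t ≡ 7·5 = 35 ≡ 8 (mod 9).
    Then x = 1 + 4·8 = 33, valid modulo lcm(4, 9) = 36: x ≡ 33 (mod 36).
  Combine with x ≡ 3 (mod 5): since gcd(36, 5) = 1, we get a unique residue mod 180.
    Write x = 33 + 36·t and substitute into x ≡ 3 (mod 5): 36·t ≡ 3 − 33 = -30 (mod 5).
    Reduce coefficients mod 5: 1·t ≡ 0 (mod 5).
    So t ≡ 0 (mod 5).
    Then x = 33 + 36·0 = 33, valid modulo lcm(36, 5) = 180: x ≡ 33 (mod 180).
Verify: 33 mod 4 = 1 ✓, 33 mod 9 = 6 ✓, 33 mod 5 = 3 ✓.

x ≡ 33 (mod 180).


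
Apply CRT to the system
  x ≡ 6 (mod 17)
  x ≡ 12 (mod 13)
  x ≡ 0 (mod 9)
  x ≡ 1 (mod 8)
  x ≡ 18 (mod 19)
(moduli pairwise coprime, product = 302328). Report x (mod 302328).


Product of moduli M = 17 · 13 · 9 · 8 · 19 = 302328.
Merge one congruence at a time:
  Start: x ≡ 6 (mod 17).
  Combine with x ≡ 12 (mod 13); new modulus lcm = 221.
    Write x = 6 + 17·t and substitute into x ≡ 12 (mod 13): 17·t ≡ 12 − 6 = 6 (mod 13).
    Reduce coefficients mod 13: 4·t ≡ 6 (mod 13).
    The inverse of 4 mod 13 is 10 (since 4·10 = 40 = 3·13 + 1), so t ≡ 10·6 = 60 ≡ 8 (mod 13).
    Then x = 6 + 17·8 = 142, valid modulo lcm(17, 13) = 221: x ≡ 142 (mod 221).
  Combine with x ≡ 0 (mod 9); new modulus lcm = 1989.
    Write x = 142 + 221·t and substitute into x ≡ 0 (mod 9): 221·t ≡ 0 − 142 = -142 (mod 9).
    Reduce coefficients mod 9: 5·t ≡ 2 (mod 9).
    The inverse of 5 mod 9 is 2 (since 5·2 = 10 = 1·9 + 1), so t ≡ 2·2 = 4 ≡ 4 (mod 9).
    Then x = 142 + 221·4 = 1026, valid modulo lcm(221, 9) = 1989: x ≡ 1026 (mod 1989).
  Combine with x ≡ 1 (mod 8); new modulus lcm = 15912.
    Write x = 1026 + 1989·t and substitute into x ≡ 1 (mod 8): 1989·t ≡ 1 − 1026 = -1025 (mod 8).
    Reduce coefficients mod 8: 5·t ≡ 7 (mod 8).
    The inverse of 5 mod 8 is 5 (since 5·5 = 25 = 3·8 + 1), so t ≡ 5·7 = 35 ≡ 3 (mod 8).
    Then x = 1026 + 1989·3 = 6993, valid modulo lcm(1989, 8) = 15912: x ≡ 6993 (mod 15912).
  Combine with x ≡ 18 (mod 19); new modulus lcm = 302328.
    Write x = 6993 + 15912·t and substitute into x ≡ 18 (mod 19): 15912·t ≡ 18 − 6993 = -6975 (mod 19).
    Reduce coefficients mod 19: 9·t ≡ 17 (mod 19).
    The inverse of 9 mod 19 is 17 (since 9·17 = 153 = 8·19 + 1), so t ≡ 17·17 = 289 ≡ 4 (mod 19).
    Then x = 6993 + 15912·4 = 70641, valid modulo lcm(15912, 19) = 302328: x ≡ 70641 (mod 302328).
Verify against each original: 70641 mod 17 = 6, 70641 mod 13 = 12, 70641 mod 9 = 0, 70641 mod 8 = 1, 70641 mod 19 = 18.

x ≡ 70641 (mod 302328).


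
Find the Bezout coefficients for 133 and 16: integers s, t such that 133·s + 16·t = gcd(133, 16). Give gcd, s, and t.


Euclidean algorithm on (133, 16) — divide until remainder is 0:
  133 = 8 · 16 + 5
  16 = 3 · 5 + 1
  5 = 5 · 1 + 0
gcd(133, 16) = 1.
Track Bezout coefficients alongside the remainders: start with r₀ = 133 = a·1 + b·0 (s = 1, t = 0) and r₁ = 16 = a·0 + b·1 (s = 0, t = 1); each new remainder r_{k+1} = r_{k-1} − q_k·r_k inherits s_{k+1} = s_{k-1} − q_k·s_k, t_{k+1} = t_{k-1} − q_k·t_k, so r_k = a·s_k + b·t_k at every step:
  q = 8: r = 5, s = 1 − 8·0 = 1, t = 0 − 8·1 = -8  (check: 133·1 + 16·(-8) = 5)
  q = 3: r = 1, s = 0 − 3·1 = -3, t = 1 − 3·(-8) = 25  (check: 133·(-3) + 16·25 = 1)
The row with r = 1 (the gcd) gives the Bezout coefficients s = -3, t = 25.
Result: 133 · (-3) + 16 · (25) = 1.

gcd(133, 16) = 1; s = -3, t = 25 (check: 133·(-3) + 16·25 = 1).


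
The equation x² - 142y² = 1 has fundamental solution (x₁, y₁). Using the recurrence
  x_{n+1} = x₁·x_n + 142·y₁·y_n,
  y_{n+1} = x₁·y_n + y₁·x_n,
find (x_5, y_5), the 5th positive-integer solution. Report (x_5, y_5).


Step 1: Find the fundamental solution (x₁, y₁) of x² - 142y² = 1.
  Expand √142 as a continued fraction. a₀ = ⌊√142⌋ = 11; iterate m_{k+1} = d_k·a_k − m_k, d_{k+1} = (142 − m_{k+1}²)/d_k, a_{k+1} = ⌊(a₀ + m_{k+1})/d_{k+1}⌋ (starting m₀ = 0, d₀ = 1), with convergents p_k = a_k·p_{k-1} + p_{k-2}, q_k = a_k·q_{k-1} + q_{k-2} (p₋₁ = 1, q₋₁ = 0):
  k = 0: a₀ = 11; p₀/q₀ = 11/1; p₀² − 142·q₀² = 121 − 142 = -21.
  k = 1: m = 11, d = 21, a = ⌊(11 + 11)/21⌋ = 1; p/q = (1·11 + 1)/(1·1 + 0) = 12/1; p² − 142·q² = 144 − 142 = 2.
  k = 2: m = 10, d = 2, a = ⌊(11 + 10)/2⌋ = 10; p/q = (10·12 + 11)/(10·1 + 1) = 131/11; p² − 142·q² = 17161 − 17182 = -21.
  k = 3: m = 10, d = 21, a = ⌊(11 + 10)/21⌋ = 1; p/q = (1·131 + 12)/(1·11 + 1) = 143/12; p² − 142·q² = 20449 − 20448 = 1.
  The first convergent with p² − 142·q² = 1 gives the fundamental solution (x₁, y₁) = (143, 12).
Step 2: Apply the recurrence (x_{n+1}, y_{n+1}) = (x₁x_n + 142y₁y_n, x₁y_n + y₁x_n) repeatedly.
  From (x_1, y_1) = (143, 12): x_2 = 143·143 + 142·12·12 = 40897; y_2 = 143·12 + 12·143 = 3432.
  From (x_2, y_2) = (40897, 3432): x_3 = 143·40897 + 142·12·3432 = 11696399; y_3 = 143·3432 + 12·40897 = 981540.
  From (x_3, y_3) = (11696399, 981540): x_4 = 143·11696399 + 142·12·981540 = 3345129217; y_4 = 143·981540 + 12·11696399 = 280717008.
  From (x_4, y_4) = (3345129217, 280717008): x_5 = 143·3345129217 + 142·12·280717008 = 956695259663; y_5 = 143·280717008 + 12·3345129217 = 80284082748.
Step 3: Verify x_5² - 142·y_5² = 915265819861654994873569 - 915265819861654994873568 = 1 (should be 1). ✓

(x_1, y_1) = (143, 12); (x_5, y_5) = (956695259663, 80284082748).
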